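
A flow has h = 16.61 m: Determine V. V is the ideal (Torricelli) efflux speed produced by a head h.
Formula: V = \sqrt{2 g h}
V = √(2·9.81·16.61) = 18.05 m/s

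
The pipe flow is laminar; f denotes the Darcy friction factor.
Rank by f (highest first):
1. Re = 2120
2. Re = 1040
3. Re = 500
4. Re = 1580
Case 1: f = 0.03019
Case 2: f = 0.06154
Case 3: f = 0.128
Case 4: f = 0.04051
Ranking (highest first): 3, 2, 4, 1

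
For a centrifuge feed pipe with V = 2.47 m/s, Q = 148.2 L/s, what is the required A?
Formula: Q = A V
Substituting knowns: 148.2 = A·2.47·1000
Solving for A: A = (148.2/1000)/2.47 = 0.06 m²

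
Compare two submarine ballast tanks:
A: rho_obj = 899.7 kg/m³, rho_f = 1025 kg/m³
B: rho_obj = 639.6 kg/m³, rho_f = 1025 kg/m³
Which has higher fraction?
fraction(A) = 0.8778, fraction(B) = 0.624. Answer: A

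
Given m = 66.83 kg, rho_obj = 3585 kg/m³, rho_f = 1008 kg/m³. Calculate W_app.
Formula: W_{app} = mg\left(1 - \frac{\rho_f}{\rho_{obj}}\right)
W_app = 66.83·9.81·(1 − 1008/3585) = 471.3 N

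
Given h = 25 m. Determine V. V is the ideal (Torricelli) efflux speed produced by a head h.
Formula: V = \sqrt{2 g h}
V = √(2·9.81·25) = 22.15 m/s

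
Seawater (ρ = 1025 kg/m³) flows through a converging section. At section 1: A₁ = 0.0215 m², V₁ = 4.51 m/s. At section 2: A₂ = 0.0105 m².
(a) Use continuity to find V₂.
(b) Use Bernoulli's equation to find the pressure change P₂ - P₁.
(a) Continuity: A₁V₁=A₂V₂ -> V₂=A₁V₁/A₂=0.0215*4.51/0.0105=9.23 m/s
(b) Bernoulli: P₂-P₁=0.5*rho*(V₁^2-V₂^2)/1000=0.5*1025*(4.51^2-9.23^2)/1000=-33.24 kPa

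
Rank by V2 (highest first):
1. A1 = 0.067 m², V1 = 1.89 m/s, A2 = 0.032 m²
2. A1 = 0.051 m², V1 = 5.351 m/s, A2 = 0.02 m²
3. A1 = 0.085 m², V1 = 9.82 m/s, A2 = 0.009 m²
Case 1: V2 = 3.957 m/s
Case 2: V2 = 13.65 m/s
Case 3: V2 = 92.74 m/s
Ranking (highest first): 3, 2, 1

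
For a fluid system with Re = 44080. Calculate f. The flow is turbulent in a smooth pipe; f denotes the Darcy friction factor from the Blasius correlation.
Formula: f = \frac{0.316}{Re^{0.25}}
f = 0.316/44080^0.25 = 0.02181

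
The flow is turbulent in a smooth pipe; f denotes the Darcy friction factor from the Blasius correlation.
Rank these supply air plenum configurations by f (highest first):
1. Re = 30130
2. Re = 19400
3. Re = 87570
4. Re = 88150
Case 1: f = 0.02398
Case 2: f = 0.02678
Case 3: f = 0.01837
Case 4: f = 0.01834
Ranking (highest first): 2, 1, 3, 4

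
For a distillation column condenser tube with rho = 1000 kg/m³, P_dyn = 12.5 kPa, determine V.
Formula: P_{dyn} = \frac{1}{2} \rho V^2
Substituting knowns: 12.5 = 0.5·1000·V²/1000
Solving for V: V = √(2·(12.5·1000)/1000) = 5 m/s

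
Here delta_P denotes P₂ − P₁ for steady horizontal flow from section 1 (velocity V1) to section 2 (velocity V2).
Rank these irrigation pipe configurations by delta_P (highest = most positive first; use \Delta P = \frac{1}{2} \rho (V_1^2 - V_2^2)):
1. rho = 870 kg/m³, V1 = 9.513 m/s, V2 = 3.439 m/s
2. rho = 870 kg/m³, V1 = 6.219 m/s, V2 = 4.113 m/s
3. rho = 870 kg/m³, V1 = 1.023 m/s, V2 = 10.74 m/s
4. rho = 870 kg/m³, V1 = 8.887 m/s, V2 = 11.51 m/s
Case 1: delta_P = 34.22 kPa
Case 2: delta_P = 9.465 kPa
Case 3: delta_P = -49.72 kPa
Case 4: delta_P = -23.27 kPa
Ranking (highest first): 1, 2, 4, 3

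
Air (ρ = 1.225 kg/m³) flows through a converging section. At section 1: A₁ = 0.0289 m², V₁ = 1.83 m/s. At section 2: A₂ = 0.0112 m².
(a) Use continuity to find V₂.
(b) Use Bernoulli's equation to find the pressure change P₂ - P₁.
(a) Continuity: A₁V₁=A₂V₂ -> V₂=A₁V₁/A₂=0.0289*1.83/0.0112=4.72 m/s
(b) Bernoulli: P₂-P₁=0.5*rho*(V₁^2-V₂^2)/1000=0.5*1.225*(1.83^2-4.72^2)/1000=-0.01159 kPa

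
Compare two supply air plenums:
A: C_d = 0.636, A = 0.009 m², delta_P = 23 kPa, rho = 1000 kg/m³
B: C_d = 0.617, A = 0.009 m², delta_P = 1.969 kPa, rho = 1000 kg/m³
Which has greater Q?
Q(A) = 38.82 L/s, Q(B) = 11.02 L/s. Answer: A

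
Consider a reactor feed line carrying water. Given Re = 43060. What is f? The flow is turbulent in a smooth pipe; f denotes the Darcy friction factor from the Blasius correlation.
Formula: f = \frac{0.316}{Re^{0.25}}
f = 0.316/43060^0.25 = 0.02194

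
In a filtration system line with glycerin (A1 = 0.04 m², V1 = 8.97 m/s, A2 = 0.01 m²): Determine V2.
Formula: V_2 = \frac{A_1 V_1}{A_2}
V2 = 0.04·8.97/0.01 = 35.88 m/s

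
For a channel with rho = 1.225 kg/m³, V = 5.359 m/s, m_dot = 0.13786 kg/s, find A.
Formula: \dot{m} = \rho A V
Substituting knowns: 0.13786 = 1.225·A·5.359
Solving for A: A = 0.13786/(1.225·5.359) = 0.021 m²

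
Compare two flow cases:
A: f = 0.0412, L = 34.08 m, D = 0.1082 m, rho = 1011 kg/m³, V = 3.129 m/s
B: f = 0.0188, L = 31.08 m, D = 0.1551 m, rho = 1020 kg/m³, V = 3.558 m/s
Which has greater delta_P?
delta_P(A) = 64.22 kPa, delta_P(B) = 24.32 kPa. Answer: A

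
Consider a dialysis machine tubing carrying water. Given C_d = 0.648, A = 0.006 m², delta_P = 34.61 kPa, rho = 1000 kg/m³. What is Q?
Formula: Q = C_d A \sqrt{\frac{2 \Delta P}{\rho}}
Q = 0.648·0.006·√(2·(34.61·1000)/1000)·1000 = 32.35 L/s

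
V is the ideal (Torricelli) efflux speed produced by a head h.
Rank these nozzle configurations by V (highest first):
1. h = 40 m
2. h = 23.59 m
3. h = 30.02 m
Case 1: V = 28.01 m/s
Case 2: V = 21.51 m/s
Case 3: V = 24.27 m/s
Ranking (highest first): 1, 3, 2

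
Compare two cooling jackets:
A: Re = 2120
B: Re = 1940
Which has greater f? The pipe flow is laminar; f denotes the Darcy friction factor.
f(A) = 0.03019, f(B) = 0.03299. Answer: B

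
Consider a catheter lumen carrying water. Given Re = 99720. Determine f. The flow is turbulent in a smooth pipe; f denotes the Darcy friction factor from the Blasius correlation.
Formula: f = \frac{0.316}{Re^{0.25}}
f = 0.316/99720^0.25 = 0.01778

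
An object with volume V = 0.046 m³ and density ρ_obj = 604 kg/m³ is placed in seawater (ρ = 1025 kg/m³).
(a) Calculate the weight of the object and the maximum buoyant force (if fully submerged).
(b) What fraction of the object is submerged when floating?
(a) W=rho_obj*g*V=604*9.81*0.046=272.6 N; F_B(max)=rho*g*V=1025*9.81*0.046=462.5 N
(b) Floating fraction=rho_obj/rho=604/1025=0.589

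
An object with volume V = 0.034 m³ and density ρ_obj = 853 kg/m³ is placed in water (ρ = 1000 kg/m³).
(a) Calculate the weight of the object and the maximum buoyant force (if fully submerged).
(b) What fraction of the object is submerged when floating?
(a) W=rho_obj*g*V=853*9.81*0.034=284.5 N; F_B(max)=rho*g*V=1000*9.81*0.034=333.5 N
(b) Floating fraction=rho_obj/rho=853/1000=0.853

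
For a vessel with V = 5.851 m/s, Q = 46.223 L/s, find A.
Formula: Q = A V
Substituting knowns: 46.223 = A·5.851·1000
Solving for A: A = (46.223/1000)/5.851 = 0.0079 m²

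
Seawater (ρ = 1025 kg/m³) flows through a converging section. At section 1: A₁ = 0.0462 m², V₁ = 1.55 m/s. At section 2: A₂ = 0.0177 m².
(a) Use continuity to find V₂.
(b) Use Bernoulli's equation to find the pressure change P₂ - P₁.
(a) Continuity: A₁V₁=A₂V₂ -> V₂=A₁V₁/A₂=0.0462*1.55/0.0177=4.05 m/s
(b) Bernoulli: P₂-P₁=0.5*rho*(V₁^2-V₂^2)/1000=0.5*1025*(1.55^2-4.05^2)/1000=-7.175 kPa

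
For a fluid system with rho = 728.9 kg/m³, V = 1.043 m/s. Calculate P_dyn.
Formula: P_{dyn} = \frac{1}{2} \rho V^2
P_dyn = 0.5·728.9·1.043²/1000 = 0.3965 kPa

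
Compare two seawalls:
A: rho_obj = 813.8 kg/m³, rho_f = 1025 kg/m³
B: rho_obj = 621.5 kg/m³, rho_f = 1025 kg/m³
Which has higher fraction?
fraction(A) = 0.794, fraction(B) = 0.6063. Answer: A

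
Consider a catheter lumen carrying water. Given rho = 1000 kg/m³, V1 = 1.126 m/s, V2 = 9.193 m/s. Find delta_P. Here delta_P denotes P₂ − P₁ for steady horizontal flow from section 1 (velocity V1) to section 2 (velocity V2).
Formula: \Delta P = \frac{1}{2} \rho (V_1^2 - V_2^2)
delta_P = 0.5·1000·(1.126² − 9.193²)/1000 = -41.62 kPa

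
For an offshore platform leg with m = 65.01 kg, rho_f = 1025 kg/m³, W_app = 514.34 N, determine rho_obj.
Formula: W_{app} = mg\left(1 - \frac{\rho_f}{\rho_{obj}}\right)
Substituting knowns: 514.34 = 65.01·9.81·(1 − 1025/rho_obj)
Solving for rho_obj: rho_obj = 1025/(1 − 514.34/(65.01·9.81)) = 5297 kg/m³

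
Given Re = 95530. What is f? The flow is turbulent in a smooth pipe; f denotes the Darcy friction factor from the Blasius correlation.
Formula: f = \frac{0.316}{Re^{0.25}}
f = 0.316/95530^0.25 = 0.01797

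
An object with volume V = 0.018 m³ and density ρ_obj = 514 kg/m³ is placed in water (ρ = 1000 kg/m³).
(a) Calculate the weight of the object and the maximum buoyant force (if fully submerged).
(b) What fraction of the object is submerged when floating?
(a) W=rho_obj*g*V=514*9.81*0.018=90.8 N; F_B(max)=rho*g*V=1000*9.81*0.018=176.6 N
(b) Floating fraction=rho_obj/rho=514/1000=0.514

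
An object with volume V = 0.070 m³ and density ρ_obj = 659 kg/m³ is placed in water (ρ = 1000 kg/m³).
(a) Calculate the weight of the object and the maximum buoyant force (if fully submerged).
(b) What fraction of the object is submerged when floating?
(a) W=rho_obj*g*V=659*9.81*0.070=452.5 N; F_B(max)=rho*g*V=1000*9.81*0.070=686.7 N
(b) Floating fraction=rho_obj/rho=659/1000=0.659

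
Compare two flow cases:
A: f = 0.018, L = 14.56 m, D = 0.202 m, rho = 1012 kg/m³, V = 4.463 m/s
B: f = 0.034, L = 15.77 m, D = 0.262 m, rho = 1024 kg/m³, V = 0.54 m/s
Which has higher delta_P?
delta_P(A) = 13.08 kPa, delta_P(B) = 0.3055 kPa. Answer: A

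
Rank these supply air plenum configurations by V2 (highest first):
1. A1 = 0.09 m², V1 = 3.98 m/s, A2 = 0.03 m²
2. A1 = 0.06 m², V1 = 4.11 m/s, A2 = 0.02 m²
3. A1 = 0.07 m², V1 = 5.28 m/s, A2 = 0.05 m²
Case 1: V2 = 11.94 m/s
Case 2: V2 = 12.33 m/s
Case 3: V2 = 7.392 m/s
Ranking (highest first): 2, 1, 3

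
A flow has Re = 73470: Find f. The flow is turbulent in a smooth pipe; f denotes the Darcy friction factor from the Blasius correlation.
Formula: f = \frac{0.316}{Re^{0.25}}
f = 0.316/73470^0.25 = 0.01919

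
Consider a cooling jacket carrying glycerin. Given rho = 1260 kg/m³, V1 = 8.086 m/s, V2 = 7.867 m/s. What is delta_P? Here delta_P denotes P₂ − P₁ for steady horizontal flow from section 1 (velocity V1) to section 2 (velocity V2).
Formula: \Delta P = \frac{1}{2} \rho (V_1^2 - V_2^2)
delta_P = 0.5·1260·(8.086² − 7.867²)/1000 = 2.201 kPa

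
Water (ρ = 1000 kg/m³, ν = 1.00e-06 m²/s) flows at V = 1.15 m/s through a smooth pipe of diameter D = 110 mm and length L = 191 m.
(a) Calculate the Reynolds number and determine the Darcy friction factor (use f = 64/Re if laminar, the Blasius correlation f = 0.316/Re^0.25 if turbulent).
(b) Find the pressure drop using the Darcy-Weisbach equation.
(a) Re = V·D/ν = 1.15·0.11/1.00e-06 = 126500 → turbulent (Re > 4000); f = 0.316/Re^0.25 = 0.316/126500^0.25 = 0.016756 (Blasius is strictly valid for Re ≲ 1e5; used here as the smooth-pipe estimate the problem specifies)
(b) Darcy-Weisbach: ΔP = f·(L/D)·½ρV²/1000 = 0.016756·(191/0.110)·½·1000·1.15²/1000 = 19.24 kPa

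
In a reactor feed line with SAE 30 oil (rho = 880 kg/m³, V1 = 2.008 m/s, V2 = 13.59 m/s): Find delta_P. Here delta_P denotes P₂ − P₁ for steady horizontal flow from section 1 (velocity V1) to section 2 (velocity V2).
Formula: \Delta P = \frac{1}{2} \rho (V_1^2 - V_2^2)
delta_P = 0.5·880·(2.008² − 13.59²)/1000 = -79.49 kPa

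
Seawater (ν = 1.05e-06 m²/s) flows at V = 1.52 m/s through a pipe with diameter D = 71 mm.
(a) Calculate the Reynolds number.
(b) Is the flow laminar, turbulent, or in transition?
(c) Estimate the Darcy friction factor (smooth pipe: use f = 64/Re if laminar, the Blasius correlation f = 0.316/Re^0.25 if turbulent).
(a) Re = V·D/ν = 1.52·0.071/1.05e-06 = 102780
(b) Flow regime: turbulent (Re > 4000)
(c) Friction factor: f = 0.316/Re^0.25 = 0.316/102780^0.25 = 0.01765 (Blasius is strictly valid for Re ≲ 1e5; used here as the smooth-pipe estimate the problem specifies)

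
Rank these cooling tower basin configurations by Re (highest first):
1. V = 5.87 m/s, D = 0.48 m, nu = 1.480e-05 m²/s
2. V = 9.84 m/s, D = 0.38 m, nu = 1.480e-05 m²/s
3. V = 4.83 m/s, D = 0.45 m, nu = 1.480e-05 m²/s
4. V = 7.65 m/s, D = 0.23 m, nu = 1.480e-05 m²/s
Case 1: Re = 190378
Case 2: Re = 252649
Case 3: Re = 146858
Case 4: Re = 118885
Ranking (highest first): 2, 1, 3, 4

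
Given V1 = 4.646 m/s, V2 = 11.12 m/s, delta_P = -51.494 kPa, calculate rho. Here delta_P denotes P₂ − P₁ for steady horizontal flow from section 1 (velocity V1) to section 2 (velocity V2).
Formula: \Delta P = \frac{1}{2} \rho (V_1^2 - V_2^2)
Substituting knowns: -51.494 = 0.5·rho·(4.646² − 11.12²)/1000
Solving for rho: rho = 2·(-51.494·1000)/(4.646² − 11.12²) = 1009 kg/m³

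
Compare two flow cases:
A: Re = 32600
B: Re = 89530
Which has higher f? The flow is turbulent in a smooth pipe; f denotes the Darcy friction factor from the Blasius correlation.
f(A) = 0.02352, f(B) = 0.01827. Answer: A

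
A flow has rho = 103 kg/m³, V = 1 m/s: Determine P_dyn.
Formula: P_{dyn} = \frac{1}{2} \rho V^2
P_dyn = 0.5·103·1²/1000 = 0.0515 kPa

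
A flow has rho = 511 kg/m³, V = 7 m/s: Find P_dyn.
Formula: P_{dyn} = \frac{1}{2} \rho V^2
P_dyn = 0.5·511·7²/1000 = 12.52 kPa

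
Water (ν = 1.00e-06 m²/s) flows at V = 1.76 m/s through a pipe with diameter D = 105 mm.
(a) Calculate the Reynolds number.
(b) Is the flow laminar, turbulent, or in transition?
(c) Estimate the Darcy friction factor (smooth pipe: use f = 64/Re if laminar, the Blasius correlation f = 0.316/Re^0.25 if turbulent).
(a) Re = V·D/ν = 1.76·0.105/1.00e-06 = 184800
(b) Flow regime: turbulent (Re > 4000)
(c) Friction factor: f = 0.316/Re^0.25 = 0.316/184800^0.25 = 0.01524 (Blasius is strictly valid for Re ≲ 1e5; used here as the smooth-pipe estimate the problem specifies)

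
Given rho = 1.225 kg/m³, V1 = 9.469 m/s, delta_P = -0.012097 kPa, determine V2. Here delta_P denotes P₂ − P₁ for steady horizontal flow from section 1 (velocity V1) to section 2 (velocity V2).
Formula: \Delta P = \frac{1}{2} \rho (V_1^2 - V_2^2)
Substituting knowns: -0.012097 = 0.5·1.225·(9.469² − V2²)/1000
Solving for V2: V2 = √(9.469² − 2·(-0.012097·1000)/1.225) = 10.46 m/s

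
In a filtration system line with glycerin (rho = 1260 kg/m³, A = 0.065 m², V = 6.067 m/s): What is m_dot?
Formula: \dot{m} = \rho A V
m_dot = 1260·0.065·6.067 = 496.9 kg/s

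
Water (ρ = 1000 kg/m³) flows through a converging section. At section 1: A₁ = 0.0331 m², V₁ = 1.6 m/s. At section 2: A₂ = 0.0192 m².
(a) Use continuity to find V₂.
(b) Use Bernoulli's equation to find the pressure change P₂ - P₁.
(a) Continuity: A₁V₁=A₂V₂ -> V₂=A₁V₁/A₂=0.0331*1.6/0.0192=2.76 m/s
(b) Bernoulli: P₂-P₁=0.5*rho*(V₁^2-V₂^2)/1000=0.5*1000*(1.6^2-2.76^2)/1000=-2.529 kPa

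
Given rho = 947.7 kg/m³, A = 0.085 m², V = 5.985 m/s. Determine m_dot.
Formula: \dot{m} = \rho A V
m_dot = 947.7·0.085·5.985 = 482.1 kg/s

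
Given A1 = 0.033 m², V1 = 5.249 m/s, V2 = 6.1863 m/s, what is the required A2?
Formula: V_2 = \frac{A_1 V_1}{A_2}
Substituting knowns: 6.1863 = 0.033·5.249/A2
Solving for A2: A2 = 0.033·5.249/6.1863 = 0.028 m²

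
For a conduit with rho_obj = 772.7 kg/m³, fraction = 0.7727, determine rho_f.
Formula: f_{sub} = \frac{\rho_{obj}}{\rho_f}
Substituting knowns: 0.7727 = 772.7/rho_f
Solving for rho_f: rho_f = 772.7/0.7727 = 1000 kg/m³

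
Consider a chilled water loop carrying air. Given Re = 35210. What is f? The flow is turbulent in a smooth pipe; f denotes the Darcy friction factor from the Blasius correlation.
Formula: f = \frac{0.316}{Re^{0.25}}
f = 0.316/35210^0.25 = 0.02307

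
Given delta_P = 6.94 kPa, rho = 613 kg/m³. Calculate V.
Formula: V = \sqrt{\frac{2 \Delta P}{\rho}}
V = √(2·(6.94·1000)/613) = 4.758 m/s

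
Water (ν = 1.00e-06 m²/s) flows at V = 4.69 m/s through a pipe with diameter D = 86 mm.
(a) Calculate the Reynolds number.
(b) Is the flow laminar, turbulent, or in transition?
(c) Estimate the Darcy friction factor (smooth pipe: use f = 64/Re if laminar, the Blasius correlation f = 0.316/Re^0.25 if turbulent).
(a) Re = V·D/ν = 4.69·0.086/1.00e-06 = 403340
(b) Flow regime: turbulent (Re > 4000)
(c) Friction factor: f = 0.316/Re^0.25 = 0.316/403340^0.25 = 0.01254 (Blasius is strictly valid for Re ≲ 1e5; used here as the smooth-pipe estimate the problem specifies)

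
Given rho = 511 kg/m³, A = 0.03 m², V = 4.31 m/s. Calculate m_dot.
Formula: \dot{m} = \rho A V
m_dot = 511·0.03·4.31 = 66.07 kg/s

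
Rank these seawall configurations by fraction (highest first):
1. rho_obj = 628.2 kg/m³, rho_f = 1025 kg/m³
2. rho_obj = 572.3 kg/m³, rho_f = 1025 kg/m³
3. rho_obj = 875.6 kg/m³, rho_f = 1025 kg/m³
Case 1: fraction = 0.6129
Case 2: fraction = 0.5583
Case 3: fraction = 0.8542
Ranking (highest first): 3, 1, 2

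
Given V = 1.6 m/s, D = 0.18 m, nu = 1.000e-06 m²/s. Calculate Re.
Formula: Re = \frac{V D}{\nu}
Re = 1.6·0.18/1.000e-06 = 288000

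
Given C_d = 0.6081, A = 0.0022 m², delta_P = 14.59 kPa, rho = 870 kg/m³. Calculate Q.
Formula: Q = C_d A \sqrt{\frac{2 \Delta P}{\rho}}
Q = 0.6081·0.0022·√(2·(14.59·1000)/870)·1000 = 7.748 L/s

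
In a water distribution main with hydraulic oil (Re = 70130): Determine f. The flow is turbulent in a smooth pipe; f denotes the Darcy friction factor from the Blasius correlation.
Formula: f = \frac{0.316}{Re^{0.25}}
f = 0.316/70130^0.25 = 0.01942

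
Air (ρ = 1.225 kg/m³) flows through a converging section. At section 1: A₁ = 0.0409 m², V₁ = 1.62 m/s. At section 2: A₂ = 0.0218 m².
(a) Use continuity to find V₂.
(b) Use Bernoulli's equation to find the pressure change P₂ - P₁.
(a) Continuity: A₁V₁=A₂V₂ -> V₂=A₁V₁/A₂=0.0409*1.62/0.0218=3.04 m/s
(b) Bernoulli: P₂-P₁=0.5*rho*(V₁^2-V₂^2)/1000=0.5*1.225*(1.62^2-3.04^2)/1000=-0.004053 kPa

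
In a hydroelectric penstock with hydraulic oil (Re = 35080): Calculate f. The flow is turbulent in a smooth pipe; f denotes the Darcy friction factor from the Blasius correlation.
Formula: f = \frac{0.316}{Re^{0.25}}
f = 0.316/35080^0.25 = 0.02309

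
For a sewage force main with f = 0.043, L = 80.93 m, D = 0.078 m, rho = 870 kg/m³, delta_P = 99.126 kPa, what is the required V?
Formula: \Delta P = f \frac{L}{D} \frac{\rho V^2}{2}
Substituting knowns: 99.126 = 0.043·(80.93/0.078)·0.5·870·V²/1000
Solving for V: V = √((99.126·1000)/(0.043·(80.93/0.078)·0.5·870)) = 2.26 m/s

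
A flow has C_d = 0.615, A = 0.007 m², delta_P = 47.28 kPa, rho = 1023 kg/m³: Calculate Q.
Formula: Q = C_d A \sqrt{\frac{2 \Delta P}{\rho}}
Q = 0.615·0.007·√(2·(47.28·1000)/1023)·1000 = 41.39 L/s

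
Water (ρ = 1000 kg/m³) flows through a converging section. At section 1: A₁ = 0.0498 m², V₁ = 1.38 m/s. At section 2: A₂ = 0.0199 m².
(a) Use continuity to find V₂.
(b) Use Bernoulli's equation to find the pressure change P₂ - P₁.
(a) Continuity: A₁V₁=A₂V₂ -> V₂=A₁V₁/A₂=0.0498*1.38/0.0199=3.45 m/s
(b) Bernoulli: P₂-P₁=0.5*rho*(V₁^2-V₂^2)/1000=0.5*1000*(1.38^2-3.45^2)/1000=-4.999 kPa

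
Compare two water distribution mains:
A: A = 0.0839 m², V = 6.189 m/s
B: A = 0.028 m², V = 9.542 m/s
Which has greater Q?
Q(A) = 519.3 L/s, Q(B) = 267.2 L/s. Answer: A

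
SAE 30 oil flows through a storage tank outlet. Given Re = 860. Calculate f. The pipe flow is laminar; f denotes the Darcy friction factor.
Formula: f = \frac{64}{Re}
f = 64/860 = 0.07442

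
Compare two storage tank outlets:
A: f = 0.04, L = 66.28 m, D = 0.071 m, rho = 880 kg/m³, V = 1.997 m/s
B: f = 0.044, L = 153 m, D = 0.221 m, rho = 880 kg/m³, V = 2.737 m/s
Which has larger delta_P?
delta_P(A) = 65.52 kPa, delta_P(B) = 100.4 kPa. Answer: B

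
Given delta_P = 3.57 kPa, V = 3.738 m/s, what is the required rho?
Formula: V = \sqrt{\frac{2 \Delta P}{\rho}}
Substituting knowns: 3.738 = √(2·(3.57·1000)/rho)
Solving for rho: rho = 2·(3.57·1000)/3.738² = 511 kg/m³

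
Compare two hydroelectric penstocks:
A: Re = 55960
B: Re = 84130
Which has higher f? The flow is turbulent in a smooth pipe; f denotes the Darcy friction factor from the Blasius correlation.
f(A) = 0.02055, f(B) = 0.01855. Answer: A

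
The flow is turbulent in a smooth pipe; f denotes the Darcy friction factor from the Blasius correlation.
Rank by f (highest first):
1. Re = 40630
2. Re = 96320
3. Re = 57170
Case 1: f = 0.02226
Case 2: f = 0.01794
Case 3: f = 0.02044
Ranking (highest first): 1, 3, 2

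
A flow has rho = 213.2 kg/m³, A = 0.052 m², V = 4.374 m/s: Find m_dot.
Formula: \dot{m} = \rho A V
m_dot = 213.2·0.052·4.374 = 48.49 kg/s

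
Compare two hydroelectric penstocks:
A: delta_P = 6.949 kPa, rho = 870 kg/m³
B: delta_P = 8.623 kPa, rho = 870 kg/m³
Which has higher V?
V(A) = 3.997 m/s, V(B) = 4.452 m/s. Answer: B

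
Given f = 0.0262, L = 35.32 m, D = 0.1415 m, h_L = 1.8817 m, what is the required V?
Formula: h_L = f \frac{L}{D} \frac{V^2}{2g}
Substituting knowns: 1.8817 = 0.0262·(35.32/0.1415)·V²/(2·9.81)
Solving for V: V = √(1.8817·2·9.81/(0.0262·(35.32/0.1415))) = 2.376 m/s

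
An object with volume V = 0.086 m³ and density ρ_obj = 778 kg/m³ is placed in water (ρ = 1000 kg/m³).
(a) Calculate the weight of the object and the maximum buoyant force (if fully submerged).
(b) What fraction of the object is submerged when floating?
(a) W=rho_obj*g*V=778*9.81*0.086=656.4 N; F_B(max)=rho*g*V=1000*9.81*0.086=843.7 N
(b) Floating fraction=rho_obj/rho=778/1000=0.778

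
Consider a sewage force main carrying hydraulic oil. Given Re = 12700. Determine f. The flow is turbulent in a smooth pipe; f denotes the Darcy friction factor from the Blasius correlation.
Formula: f = \frac{0.316}{Re^{0.25}}
f = 0.316/12700^0.25 = 0.02977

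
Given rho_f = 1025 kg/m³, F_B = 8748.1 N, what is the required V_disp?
Formula: F_B = \rho_f g V_{disp}
Substituting knowns: 8748.1 = 1025·9.81·V_disp
Solving for V_disp: V_disp = 8748.1/(1025·9.81) = 0.87 m³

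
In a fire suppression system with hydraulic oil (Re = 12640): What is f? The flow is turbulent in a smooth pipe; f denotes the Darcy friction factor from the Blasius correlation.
Formula: f = \frac{0.316}{Re^{0.25}}
f = 0.316/12640^0.25 = 0.0298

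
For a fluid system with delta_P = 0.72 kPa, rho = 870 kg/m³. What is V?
Formula: V = \sqrt{\frac{2 \Delta P}{\rho}}
V = √(2·(0.72·1000)/870) = 1.287 m/s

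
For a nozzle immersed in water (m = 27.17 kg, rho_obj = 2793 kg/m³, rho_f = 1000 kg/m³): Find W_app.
Formula: W_{app} = mg\left(1 - \frac{\rho_f}{\rho_{obj}}\right)
W_app = 27.17·9.81·(1 − 1000/2793) = 171.1 N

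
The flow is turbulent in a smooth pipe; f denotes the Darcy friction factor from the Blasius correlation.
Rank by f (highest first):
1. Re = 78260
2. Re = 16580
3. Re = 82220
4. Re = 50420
Case 1: f = 0.01889
Case 2: f = 0.02785
Case 3: f = 0.01866
Case 4: f = 0.02109
Ranking (highest first): 2, 4, 1, 3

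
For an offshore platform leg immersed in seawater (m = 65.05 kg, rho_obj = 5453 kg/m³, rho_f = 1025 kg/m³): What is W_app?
Formula: W_{app} = mg\left(1 - \frac{\rho_f}{\rho_{obj}}\right)
W_app = 65.05·9.81·(1 − 1025/5453) = 518.2 N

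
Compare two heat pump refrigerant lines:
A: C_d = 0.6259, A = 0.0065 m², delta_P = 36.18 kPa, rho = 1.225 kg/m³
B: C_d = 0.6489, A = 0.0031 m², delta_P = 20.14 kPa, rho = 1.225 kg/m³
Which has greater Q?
Q(A) = 988.8 L/s, Q(B) = 364.8 L/s. Answer: A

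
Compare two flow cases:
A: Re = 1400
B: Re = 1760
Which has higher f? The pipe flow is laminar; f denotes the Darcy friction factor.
f(A) = 0.04571, f(B) = 0.03636. Answer: A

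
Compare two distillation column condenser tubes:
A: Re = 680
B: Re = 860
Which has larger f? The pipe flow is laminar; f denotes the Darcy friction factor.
f(A) = 0.09412, f(B) = 0.07442. Answer: A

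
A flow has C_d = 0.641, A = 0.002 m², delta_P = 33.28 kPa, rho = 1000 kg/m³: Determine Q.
Formula: Q = C_d A \sqrt{\frac{2 \Delta P}{\rho}}
Q = 0.641·0.002·√(2·(33.28·1000)/1000)·1000 = 10.46 L/s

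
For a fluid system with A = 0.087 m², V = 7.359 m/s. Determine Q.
Formula: Q = A V
Q = 0.087·7.359·1000 = 640.2 L/s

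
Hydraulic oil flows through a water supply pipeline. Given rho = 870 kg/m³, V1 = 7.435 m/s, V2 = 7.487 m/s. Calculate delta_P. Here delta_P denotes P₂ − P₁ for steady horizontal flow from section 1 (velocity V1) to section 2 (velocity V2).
Formula: \Delta P = \frac{1}{2} \rho (V_1^2 - V_2^2)
delta_P = 0.5·870·(7.435² − 7.487²)/1000 = -0.3375 kPa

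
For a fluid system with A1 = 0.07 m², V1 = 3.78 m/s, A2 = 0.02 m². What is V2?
Formula: V_2 = \frac{A_1 V_1}{A_2}
V2 = 0.07·3.78/0.02 = 13.23 m/s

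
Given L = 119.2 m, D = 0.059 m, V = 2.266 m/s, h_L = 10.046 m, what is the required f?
Formula: h_L = f \frac{L}{D} \frac{V^2}{2g}
Substituting knowns: 10.046 = f·(119.2/0.059)·2.266²/(2·9.81)
Solving for f: f = 10.046·2·9.81/((119.2/0.059)·2.266²) = 0.019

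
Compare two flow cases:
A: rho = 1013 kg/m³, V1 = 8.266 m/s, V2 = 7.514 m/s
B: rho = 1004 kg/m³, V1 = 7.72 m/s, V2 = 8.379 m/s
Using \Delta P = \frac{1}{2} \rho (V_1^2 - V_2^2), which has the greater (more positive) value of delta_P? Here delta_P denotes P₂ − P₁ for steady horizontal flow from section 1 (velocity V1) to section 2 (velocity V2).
delta_P(A) = 6.01 kPa, delta_P(B) = -5.326 kPa. Answer: A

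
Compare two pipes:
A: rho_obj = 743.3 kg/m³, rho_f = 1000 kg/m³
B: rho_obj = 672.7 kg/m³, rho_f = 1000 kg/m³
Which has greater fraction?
fraction(A) = 0.7433, fraction(B) = 0.6727. Answer: A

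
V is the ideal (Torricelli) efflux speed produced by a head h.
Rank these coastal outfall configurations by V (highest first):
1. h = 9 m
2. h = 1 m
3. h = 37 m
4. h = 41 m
Case 1: V = 13.29 m/s
Case 2: V = 4.429 m/s
Case 3: V = 26.94 m/s
Case 4: V = 28.36 m/s
Ranking (highest first): 4, 3, 1, 2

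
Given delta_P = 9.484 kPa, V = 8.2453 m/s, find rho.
Formula: V = \sqrt{\frac{2 \Delta P}{\rho}}
Substituting knowns: 8.2453 = √(2·(9.484·1000)/rho)
Solving for rho: rho = 2·(9.484·1000)/8.2453² = 279 kg/m³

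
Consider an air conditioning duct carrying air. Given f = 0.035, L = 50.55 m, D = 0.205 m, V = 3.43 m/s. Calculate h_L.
Formula: h_L = f \frac{L}{D} \frac{V^2}{2g}
h_L = 0.035·(50.55/0.205)·3.43²/(2·9.81) = 5.175 m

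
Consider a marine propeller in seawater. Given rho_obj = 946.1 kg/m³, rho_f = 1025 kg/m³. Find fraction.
Formula: f_{sub} = \frac{\rho_{obj}}{\rho_f}
fraction = 946.1/1025 = 0.923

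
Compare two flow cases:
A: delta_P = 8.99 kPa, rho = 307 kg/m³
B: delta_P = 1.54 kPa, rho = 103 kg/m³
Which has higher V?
V(A) = 7.653 m/s, V(B) = 5.468 m/s. Answer: A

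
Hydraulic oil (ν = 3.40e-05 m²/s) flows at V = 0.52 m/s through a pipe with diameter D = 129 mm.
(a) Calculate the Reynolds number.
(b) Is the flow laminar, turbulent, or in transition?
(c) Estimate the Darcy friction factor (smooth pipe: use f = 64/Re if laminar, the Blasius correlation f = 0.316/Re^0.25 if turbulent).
(a) Re = V·D/ν = 0.52·0.129/3.40e-05 = 1972.9
(b) Flow regime: laminar (Re < 2300)
(c) Friction factor: f = 64/Re = 64/1972.9 = 0.03244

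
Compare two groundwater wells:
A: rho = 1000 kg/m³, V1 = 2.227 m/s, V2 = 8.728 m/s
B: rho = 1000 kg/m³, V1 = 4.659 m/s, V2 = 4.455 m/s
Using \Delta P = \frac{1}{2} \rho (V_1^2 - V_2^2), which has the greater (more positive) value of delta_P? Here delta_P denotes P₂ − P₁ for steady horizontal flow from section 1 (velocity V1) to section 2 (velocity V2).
delta_P(A) = -35.61 kPa, delta_P(B) = 0.9296 kPa. Answer: B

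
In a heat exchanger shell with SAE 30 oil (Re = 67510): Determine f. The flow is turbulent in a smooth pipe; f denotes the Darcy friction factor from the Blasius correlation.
Formula: f = \frac{0.316}{Re^{0.25}}
f = 0.316/67510^0.25 = 0.0196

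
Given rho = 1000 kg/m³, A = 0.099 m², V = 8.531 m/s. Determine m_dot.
Formula: \dot{m} = \rho A V
m_dot = 1000·0.099·8.531 = 844.6 kg/s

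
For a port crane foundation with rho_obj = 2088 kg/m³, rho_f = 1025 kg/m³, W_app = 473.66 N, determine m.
Formula: W_{app} = mg\left(1 - \frac{\rho_f}{\rho_{obj}}\right)
Substituting knowns: 473.66 = m·9.81·(1 − 1025/2088)
Solving for m: m = 473.66/(9.81·(1 − 1025/2088)) = 94.84 kg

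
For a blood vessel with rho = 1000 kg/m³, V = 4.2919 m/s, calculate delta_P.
Formula: V = \sqrt{\frac{2 \Delta P}{\rho}}
Substituting knowns: 4.2919 = √(2·(delta_P·1000)/1000)
Solving for delta_P: delta_P = 4.2919²·1000/2/1000 = 9.21 kPa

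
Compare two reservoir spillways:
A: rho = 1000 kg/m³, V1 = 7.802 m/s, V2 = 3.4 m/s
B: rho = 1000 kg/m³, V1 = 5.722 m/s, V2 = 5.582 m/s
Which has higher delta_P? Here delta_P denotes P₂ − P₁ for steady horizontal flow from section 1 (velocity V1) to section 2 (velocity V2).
delta_P(A) = 24.66 kPa, delta_P(B) = 0.7913 kPa. Answer: A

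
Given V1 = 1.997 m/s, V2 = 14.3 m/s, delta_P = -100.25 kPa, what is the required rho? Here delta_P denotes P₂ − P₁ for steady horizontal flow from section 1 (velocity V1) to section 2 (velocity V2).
Formula: \Delta P = \frac{1}{2} \rho (V_1^2 - V_2^2)
Substituting knowns: -100.25 = 0.5·rho·(1.997² − 14.3²)/1000
Solving for rho: rho = 2·(-100.25·1000)/(1.997² − 14.3²) = 1000 kg/m³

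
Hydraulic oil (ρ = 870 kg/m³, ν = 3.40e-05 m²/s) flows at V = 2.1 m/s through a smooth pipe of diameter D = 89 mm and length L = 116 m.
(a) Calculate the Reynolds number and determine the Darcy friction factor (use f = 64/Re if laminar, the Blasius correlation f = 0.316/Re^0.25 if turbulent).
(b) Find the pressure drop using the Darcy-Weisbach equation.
(a) Re = V·D/ν = 2.1·0.089/3.40e-05 = 5497.1 → turbulent (Re > 4000); f = 0.316/Re^0.25 = 0.316/5497.1^0.25 = 0.036699
(b) Darcy-Weisbach: ΔP = f·(L/D)·½ρV²/1000 = 0.036699·(116/0.089)·½·870·2.1²/1000 = 91.76 kPa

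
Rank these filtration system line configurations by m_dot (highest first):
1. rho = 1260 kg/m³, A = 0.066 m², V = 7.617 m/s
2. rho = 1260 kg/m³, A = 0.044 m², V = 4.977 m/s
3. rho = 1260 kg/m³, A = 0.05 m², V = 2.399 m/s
Case 1: m_dot = 633.4 kg/s
Case 2: m_dot = 275.9 kg/s
Case 3: m_dot = 151.1 kg/s
Ranking (highest first): 1, 2, 3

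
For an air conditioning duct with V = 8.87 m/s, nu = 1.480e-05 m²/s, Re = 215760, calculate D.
Formula: Re = \frac{V D}{\nu}
Substituting knowns: 215760 = 8.87·D/1.480e-05
Solving for D: D = 215760·1.480e-05/8.87 = 0.36 m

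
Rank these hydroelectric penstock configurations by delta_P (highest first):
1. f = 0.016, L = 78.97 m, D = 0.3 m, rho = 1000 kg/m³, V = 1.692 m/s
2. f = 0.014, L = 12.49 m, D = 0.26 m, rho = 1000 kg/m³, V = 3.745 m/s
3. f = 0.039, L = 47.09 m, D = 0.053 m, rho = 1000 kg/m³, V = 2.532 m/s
Case 1: delta_P = 6.029 kPa
Case 2: delta_P = 4.716 kPa
Case 3: delta_P = 111.1 kPa
Ranking (highest first): 3, 1, 2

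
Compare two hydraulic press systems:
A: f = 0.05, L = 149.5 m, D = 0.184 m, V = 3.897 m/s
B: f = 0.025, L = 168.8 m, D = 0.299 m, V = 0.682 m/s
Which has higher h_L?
h_L(A) = 31.45 m, h_L(B) = 0.3346 m. Answer: A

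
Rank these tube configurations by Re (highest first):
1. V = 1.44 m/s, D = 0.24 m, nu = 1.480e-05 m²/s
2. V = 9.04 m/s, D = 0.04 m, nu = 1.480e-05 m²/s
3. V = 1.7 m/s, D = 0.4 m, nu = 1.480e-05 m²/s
Case 1: Re = 23351
Case 2: Re = 24432
Case 3: Re = 45946
Ranking (highest first): 3, 2, 1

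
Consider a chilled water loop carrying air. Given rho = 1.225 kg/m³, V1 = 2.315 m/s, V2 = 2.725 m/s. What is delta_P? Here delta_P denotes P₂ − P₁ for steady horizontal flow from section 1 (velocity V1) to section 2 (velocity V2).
Formula: \Delta P = \frac{1}{2} \rho (V_1^2 - V_2^2)
delta_P = 0.5·1.225·(2.315² − 2.725²)/1000 = -0.001266 kPa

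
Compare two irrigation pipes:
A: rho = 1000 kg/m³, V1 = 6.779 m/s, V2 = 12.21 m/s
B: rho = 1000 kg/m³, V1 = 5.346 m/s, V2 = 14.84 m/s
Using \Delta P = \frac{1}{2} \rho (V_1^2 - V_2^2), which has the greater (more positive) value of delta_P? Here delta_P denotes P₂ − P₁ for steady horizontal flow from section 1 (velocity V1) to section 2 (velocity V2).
delta_P(A) = -51.56 kPa, delta_P(B) = -95.82 kPa. Answer: A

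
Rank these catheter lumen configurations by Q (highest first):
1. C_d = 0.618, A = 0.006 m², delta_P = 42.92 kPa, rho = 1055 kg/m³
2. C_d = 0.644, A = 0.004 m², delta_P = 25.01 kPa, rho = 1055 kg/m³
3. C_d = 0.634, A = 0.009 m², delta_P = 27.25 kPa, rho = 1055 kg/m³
Case 1: Q = 33.45 L/s
Case 2: Q = 17.74 L/s
Case 3: Q = 41.01 L/s
Ranking (highest first): 3, 1, 2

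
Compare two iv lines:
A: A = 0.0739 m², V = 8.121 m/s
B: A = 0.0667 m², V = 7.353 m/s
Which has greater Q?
Q(A) = 600.1 L/s, Q(B) = 490.4 L/s. Answer: A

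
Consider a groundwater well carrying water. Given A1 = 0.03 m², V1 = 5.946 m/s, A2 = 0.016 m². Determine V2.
Formula: V_2 = \frac{A_1 V_1}{A_2}
V2 = 0.03·5.946/0.016 = 11.15 m/s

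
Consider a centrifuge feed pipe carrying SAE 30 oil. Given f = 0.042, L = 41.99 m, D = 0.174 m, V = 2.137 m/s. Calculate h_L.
Formula: h_L = f \frac{L}{D} \frac{V^2}{2g}
h_L = 0.042·(41.99/0.174)·2.137²/(2·9.81) = 2.359 m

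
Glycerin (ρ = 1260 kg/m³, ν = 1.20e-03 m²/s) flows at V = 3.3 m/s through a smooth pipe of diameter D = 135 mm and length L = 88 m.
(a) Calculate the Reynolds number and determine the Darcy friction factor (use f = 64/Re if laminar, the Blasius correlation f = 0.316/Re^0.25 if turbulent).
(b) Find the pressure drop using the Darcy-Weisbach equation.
(a) Re = V·D/ν = 3.3·0.135/1.20e-03 = 371.25 → laminar (Re < 2300); f = 64/Re = 64/371.25 = 0.17239
(b) Darcy-Weisbach: ΔP = f·(L/D)·½ρV²/1000 = 0.17239·(88/0.135)·½·1260·3.3²/1000 = 771 kPa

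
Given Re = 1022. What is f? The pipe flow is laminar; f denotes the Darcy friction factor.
Formula: f = \frac{64}{Re}
f = 64/1022 = 0.06262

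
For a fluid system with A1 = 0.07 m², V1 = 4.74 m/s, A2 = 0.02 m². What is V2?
Formula: V_2 = \frac{A_1 V_1}{A_2}
V2 = 0.07·4.74/0.02 = 16.59 m/s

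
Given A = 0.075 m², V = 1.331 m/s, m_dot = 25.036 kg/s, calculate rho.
Formula: \dot{m} = \rho A V
Substituting knowns: 25.036 = rho·0.075·1.331
Solving for rho: rho = 25.036/(0.075·1.331) = 250.8 kg/m³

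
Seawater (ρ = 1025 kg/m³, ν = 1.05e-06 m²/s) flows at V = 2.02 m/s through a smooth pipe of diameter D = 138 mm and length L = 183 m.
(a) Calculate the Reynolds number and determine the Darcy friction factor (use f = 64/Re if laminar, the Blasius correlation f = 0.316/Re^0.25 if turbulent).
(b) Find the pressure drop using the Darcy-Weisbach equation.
(a) Re = V·D/ν = 2.02·0.138/1.05e-06 = 265490 → turbulent (Re > 4000); f = 0.316/Re^0.25 = 0.316/265490^0.25 = 0.013921 (Blasius is strictly valid for Re ≲ 1e5; used here as the smooth-pipe estimate the problem specifies)
(b) Darcy-Weisbach: ΔP = f·(L/D)·½ρV²/1000 = 0.013921·(183/0.138)·½·1025·2.02²/1000 = 38.6 kPa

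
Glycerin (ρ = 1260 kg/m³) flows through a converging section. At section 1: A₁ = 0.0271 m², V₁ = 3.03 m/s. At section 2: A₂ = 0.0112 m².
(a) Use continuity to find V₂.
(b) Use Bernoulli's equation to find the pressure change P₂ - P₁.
(a) Continuity: A₁V₁=A₂V₂ -> V₂=A₁V₁/A₂=0.0271*3.03/0.0112=7.33 m/s
(b) Bernoulli: P₂-P₁=0.5*rho*(V₁^2-V₂^2)/1000=0.5*1260*(3.03^2-7.33^2)/1000=-28.07 kPa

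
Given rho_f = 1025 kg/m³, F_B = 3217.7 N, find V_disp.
Formula: F_B = \rho_f g V_{disp}
Substituting knowns: 3217.7 = 1025·9.81·V_disp
Solving for V_disp: V_disp = 3217.7/(1025·9.81) = 0.32 m³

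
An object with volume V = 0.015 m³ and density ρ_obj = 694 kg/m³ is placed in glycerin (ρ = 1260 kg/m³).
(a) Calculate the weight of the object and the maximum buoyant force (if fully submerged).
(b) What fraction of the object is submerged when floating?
(a) W=rho_obj*g*V=694*9.81*0.015=102.1 N; F_B(max)=rho*g*V=1260*9.81*0.015=185.4 N
(b) Floating fraction=rho_obj/rho=694/1260=0.551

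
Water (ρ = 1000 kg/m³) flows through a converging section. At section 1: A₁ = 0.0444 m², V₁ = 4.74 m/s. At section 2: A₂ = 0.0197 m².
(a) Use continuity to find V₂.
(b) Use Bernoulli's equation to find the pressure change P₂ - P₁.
(a) Continuity: A₁V₁=A₂V₂ -> V₂=A₁V₁/A₂=0.0444*4.74/0.0197=10.68 m/s
(b) Bernoulli: P₂-P₁=0.5*rho*(V₁^2-V₂^2)/1000=0.5*1000*(4.74^2-10.68^2)/1000=-45.8 kPa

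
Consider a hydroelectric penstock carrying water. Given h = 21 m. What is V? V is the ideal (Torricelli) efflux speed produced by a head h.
Formula: V = \sqrt{2 g h}
V = √(2·9.81·21) = 20.3 m/s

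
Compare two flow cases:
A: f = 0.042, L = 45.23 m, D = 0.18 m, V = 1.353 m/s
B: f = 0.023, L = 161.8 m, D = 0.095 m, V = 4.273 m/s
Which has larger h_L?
h_L(A) = 0.9847 m, h_L(B) = 36.45 m. Answer: B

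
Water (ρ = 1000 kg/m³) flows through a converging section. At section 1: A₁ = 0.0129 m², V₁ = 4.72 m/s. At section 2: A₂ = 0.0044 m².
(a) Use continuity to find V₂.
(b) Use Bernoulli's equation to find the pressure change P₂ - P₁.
(a) Continuity: A₁V₁=A₂V₂ -> V₂=A₁V₁/A₂=0.0129*4.72/0.0044=13.84 m/s
(b) Bernoulli: P₂-P₁=0.5*rho*(V₁^2-V₂^2)/1000=0.5*1000*(4.72^2-13.84^2)/1000=-84.63 kPa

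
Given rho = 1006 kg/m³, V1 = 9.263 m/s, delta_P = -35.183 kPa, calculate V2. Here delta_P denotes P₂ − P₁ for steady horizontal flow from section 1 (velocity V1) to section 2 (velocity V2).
Formula: \Delta P = \frac{1}{2} \rho (V_1^2 - V_2^2)
Substituting knowns: -35.183 = 0.5·1006·(9.263² − V2²)/1000
Solving for V2: V2 = √(9.263² − 2·(-35.183·1000)/1006) = 12.48 m/s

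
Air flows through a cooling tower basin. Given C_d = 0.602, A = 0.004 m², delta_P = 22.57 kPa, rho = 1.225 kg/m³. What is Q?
Formula: Q = C_d A \sqrt{\frac{2 \Delta P}{\rho}}
Q = 0.602·0.004·√(2·(22.57·1000)/1.225)·1000 = 462.2 L/s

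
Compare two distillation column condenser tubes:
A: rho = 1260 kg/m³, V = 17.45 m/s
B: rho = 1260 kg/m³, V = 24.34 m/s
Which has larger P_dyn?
P_dyn(A) = 191.8 kPa, P_dyn(B) = 373.2 kPa. Answer: B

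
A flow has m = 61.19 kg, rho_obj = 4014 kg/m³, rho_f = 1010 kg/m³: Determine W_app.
Formula: W_{app} = mg\left(1 - \frac{\rho_f}{\rho_{obj}}\right)
W_app = 61.19·9.81·(1 − 1010/4014) = 449.2 N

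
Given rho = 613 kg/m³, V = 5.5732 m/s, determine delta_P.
Formula: V = \sqrt{\frac{2 \Delta P}{\rho}}
Substituting knowns: 5.5732 = √(2·(delta_P·1000)/613)
Solving for delta_P: delta_P = 5.5732²·613/2/1000 = 9.52 kPa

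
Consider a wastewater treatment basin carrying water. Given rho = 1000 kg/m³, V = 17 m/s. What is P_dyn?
Formula: P_{dyn} = \frac{1}{2} \rho V^2
P_dyn = 0.5·1000·17²/1000 = 144.5 kPa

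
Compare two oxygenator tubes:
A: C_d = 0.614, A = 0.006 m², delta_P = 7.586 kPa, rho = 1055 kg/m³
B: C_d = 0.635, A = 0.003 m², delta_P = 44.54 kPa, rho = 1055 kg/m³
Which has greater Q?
Q(A) = 13.97 L/s, Q(B) = 17.5 L/s. Answer: B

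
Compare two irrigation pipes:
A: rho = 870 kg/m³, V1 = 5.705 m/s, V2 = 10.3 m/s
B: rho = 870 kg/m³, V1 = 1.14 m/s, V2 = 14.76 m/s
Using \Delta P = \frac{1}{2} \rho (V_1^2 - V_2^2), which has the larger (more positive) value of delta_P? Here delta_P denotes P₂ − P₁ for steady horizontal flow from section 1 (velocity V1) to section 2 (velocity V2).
delta_P(A) = -31.99 kPa, delta_P(B) = -94.2 kPa. Answer: A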